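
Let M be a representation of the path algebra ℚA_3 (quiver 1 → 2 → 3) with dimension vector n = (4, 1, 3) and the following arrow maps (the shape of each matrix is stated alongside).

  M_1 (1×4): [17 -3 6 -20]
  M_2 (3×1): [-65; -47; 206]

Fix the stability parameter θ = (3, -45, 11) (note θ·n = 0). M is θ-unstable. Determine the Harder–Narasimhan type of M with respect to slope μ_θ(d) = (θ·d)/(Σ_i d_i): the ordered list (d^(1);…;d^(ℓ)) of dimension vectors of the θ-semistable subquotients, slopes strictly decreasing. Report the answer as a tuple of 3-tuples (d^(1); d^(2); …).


Via rank(M_{q-1}∘⋯∘M_p): M ≅ I[1,1]^3, I[1,3], I[3,3]^2.
μ_θ-semistable layers: μ^(1)=11; μ^(2)=3; μ^(3)=-21

((0, 0, 3); (3, 0, 0); (1, 1, 0))


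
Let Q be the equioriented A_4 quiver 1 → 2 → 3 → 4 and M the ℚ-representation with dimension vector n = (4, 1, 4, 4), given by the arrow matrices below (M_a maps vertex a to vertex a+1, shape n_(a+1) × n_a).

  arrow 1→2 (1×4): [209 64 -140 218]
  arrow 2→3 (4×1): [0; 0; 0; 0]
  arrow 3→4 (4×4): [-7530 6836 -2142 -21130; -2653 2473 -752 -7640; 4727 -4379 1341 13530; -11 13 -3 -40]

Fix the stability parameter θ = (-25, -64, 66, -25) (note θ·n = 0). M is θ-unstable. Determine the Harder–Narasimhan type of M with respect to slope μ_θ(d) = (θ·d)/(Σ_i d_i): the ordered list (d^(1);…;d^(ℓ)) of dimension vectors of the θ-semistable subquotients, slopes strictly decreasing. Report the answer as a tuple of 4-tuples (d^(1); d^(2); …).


Via rank(M_{q-1}∘⋯∘M_p): M ≅ I[1,1]^3, I[1,2], I[3,3], I[3,4]^3, I[4,4].
μ_θ-semistable layers: μ^(1)=66; μ^(2)=41/2; μ^(3)=-25; μ^(4)=-89/2

((0, 0, 1, 0); (0, 0, 3, 3); (3, 0, 0, 1); (1, 1, 0, 0))


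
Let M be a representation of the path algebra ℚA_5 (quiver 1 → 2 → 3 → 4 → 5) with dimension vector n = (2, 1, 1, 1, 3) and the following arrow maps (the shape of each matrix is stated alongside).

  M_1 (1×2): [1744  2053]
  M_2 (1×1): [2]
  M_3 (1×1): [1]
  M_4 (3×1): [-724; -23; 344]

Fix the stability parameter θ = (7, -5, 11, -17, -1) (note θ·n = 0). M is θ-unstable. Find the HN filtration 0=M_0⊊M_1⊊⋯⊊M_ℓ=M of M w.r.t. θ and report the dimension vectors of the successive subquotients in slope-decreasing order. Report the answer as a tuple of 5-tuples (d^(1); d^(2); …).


Interval decomposition of M: I[1,1], I[1,5], I[5,5]^2.
HN type (ℓ=2): μ^(1)=7; μ^(2)=-1

((1, 0, 0, 0, 0); (1, 1, 1, 1, 3))


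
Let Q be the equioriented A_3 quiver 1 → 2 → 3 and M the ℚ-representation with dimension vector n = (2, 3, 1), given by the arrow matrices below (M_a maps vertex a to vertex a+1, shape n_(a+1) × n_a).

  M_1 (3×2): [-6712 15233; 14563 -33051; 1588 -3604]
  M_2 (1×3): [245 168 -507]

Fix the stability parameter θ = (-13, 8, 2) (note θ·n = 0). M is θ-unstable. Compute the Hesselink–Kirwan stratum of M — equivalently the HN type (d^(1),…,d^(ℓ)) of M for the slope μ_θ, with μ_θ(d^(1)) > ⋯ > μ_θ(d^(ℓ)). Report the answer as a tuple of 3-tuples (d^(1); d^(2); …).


Interval decomposition of M: I[1,2], I[1,3], I[2,2].
HN type (ℓ=3): μ^(1)=8; μ^(2)=5; μ^(3)=-13

((0, 2, 0); (0, 1, 1); (2, 0, 0))


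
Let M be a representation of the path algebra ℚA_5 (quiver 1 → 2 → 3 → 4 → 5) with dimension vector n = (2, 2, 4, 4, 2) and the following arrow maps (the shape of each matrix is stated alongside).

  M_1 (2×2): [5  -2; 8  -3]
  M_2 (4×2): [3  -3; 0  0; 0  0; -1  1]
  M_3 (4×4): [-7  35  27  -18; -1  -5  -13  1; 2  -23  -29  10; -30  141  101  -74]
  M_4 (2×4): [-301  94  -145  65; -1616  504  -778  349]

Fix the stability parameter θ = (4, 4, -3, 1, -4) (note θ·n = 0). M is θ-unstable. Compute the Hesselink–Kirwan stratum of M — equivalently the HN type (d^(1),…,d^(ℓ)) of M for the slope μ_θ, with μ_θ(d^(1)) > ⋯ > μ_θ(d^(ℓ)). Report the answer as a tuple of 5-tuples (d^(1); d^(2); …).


Via rank(M_{q-1}∘⋯∘M_p): M ≅ I[1,2], I[1,5], I[3,4]^2, I[3,5].
μ_θ-semistable layers: μ^(1)=4; μ^(2)=1; μ^(3)=2/5; μ^(4)=-3/2; μ^(5)=-3

((1, 1, 0, 0, 0); (0, 0, 0, 2, 0); (1, 1, 1, 1, 1); (0, 0, 0, 1, 1); (0, 0, 3, 0, 0))


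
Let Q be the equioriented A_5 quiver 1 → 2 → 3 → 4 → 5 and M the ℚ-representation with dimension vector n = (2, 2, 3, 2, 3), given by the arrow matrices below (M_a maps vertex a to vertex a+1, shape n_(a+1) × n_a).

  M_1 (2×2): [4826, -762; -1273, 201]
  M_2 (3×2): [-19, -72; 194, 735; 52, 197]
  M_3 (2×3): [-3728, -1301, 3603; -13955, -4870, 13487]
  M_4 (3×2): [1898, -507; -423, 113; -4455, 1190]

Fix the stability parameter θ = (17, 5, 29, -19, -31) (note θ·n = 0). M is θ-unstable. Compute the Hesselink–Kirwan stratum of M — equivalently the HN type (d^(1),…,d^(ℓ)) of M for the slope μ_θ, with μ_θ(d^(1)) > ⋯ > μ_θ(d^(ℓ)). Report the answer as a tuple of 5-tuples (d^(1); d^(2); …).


Barcode: M ≅ I[1,1], I[1,5], I[2,5], I[3,3], I[5,5]. HN layers by μ_θ (5 steps, strictly decreasing):
  μ^(1)=29; μ^(2)=17; μ^(3)=1/5; μ^(4)=-4; μ^(5)=-31

((0, 0, 1, 0, 0); (1, 0, 0, 0, 0); (1, 1, 1, 1, 1); (0, 1, 1, 1, 1); (0, 0, 0, 0, 1))


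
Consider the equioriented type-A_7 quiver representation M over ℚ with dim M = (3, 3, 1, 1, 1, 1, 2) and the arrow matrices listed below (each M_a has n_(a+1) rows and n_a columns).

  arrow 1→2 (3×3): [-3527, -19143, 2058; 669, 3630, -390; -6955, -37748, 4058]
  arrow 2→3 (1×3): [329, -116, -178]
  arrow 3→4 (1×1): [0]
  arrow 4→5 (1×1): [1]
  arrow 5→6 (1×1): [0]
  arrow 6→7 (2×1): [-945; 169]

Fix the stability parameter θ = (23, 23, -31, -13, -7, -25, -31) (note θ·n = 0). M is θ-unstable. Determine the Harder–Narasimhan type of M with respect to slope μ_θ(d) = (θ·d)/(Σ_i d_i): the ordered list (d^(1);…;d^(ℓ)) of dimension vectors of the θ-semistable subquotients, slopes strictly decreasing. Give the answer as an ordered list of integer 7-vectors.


Via rank(M_{q-1}∘⋯∘M_p): M ≅ I[1,1], I[1,2], I[1,3], I[2,2], I[4,5], I[6,7], I[7,7].
μ_θ-semistable layers: μ^(1)=23; μ^(2)=5; μ^(3)=-7; μ^(4)=-13; μ^(5)=-28; μ^(6)=-31

((2, 2, 0, 0, 0, 0, 0); (1, 1, 1, 0, 0, 0, 0); (0, 0, 0, 0, 1, 0, 0); (0, 0, 0, 1, 0, 0, 0); (0, 0, 0, 0, 0, 1, 1); (0, 0, 0, 0, 0, 0, 1))


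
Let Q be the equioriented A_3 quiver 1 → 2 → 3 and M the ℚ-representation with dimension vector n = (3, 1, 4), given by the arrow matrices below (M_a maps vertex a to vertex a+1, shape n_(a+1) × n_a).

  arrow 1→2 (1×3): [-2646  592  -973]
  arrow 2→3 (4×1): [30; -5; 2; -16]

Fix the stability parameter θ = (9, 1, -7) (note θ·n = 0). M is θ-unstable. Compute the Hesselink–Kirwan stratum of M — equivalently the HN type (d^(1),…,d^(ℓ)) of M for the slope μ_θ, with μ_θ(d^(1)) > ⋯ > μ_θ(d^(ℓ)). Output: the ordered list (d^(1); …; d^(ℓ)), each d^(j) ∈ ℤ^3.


Via rank(M_{q-1}∘⋯∘M_p): M ≅ I[1,1]^2, I[1,3], I[3,3]^3.
μ_θ-semistable layers: μ^(1)=9; μ^(2)=1; μ^(3)=-7

((2, 0, 0); (1, 1, 1); (0, 0, 3))


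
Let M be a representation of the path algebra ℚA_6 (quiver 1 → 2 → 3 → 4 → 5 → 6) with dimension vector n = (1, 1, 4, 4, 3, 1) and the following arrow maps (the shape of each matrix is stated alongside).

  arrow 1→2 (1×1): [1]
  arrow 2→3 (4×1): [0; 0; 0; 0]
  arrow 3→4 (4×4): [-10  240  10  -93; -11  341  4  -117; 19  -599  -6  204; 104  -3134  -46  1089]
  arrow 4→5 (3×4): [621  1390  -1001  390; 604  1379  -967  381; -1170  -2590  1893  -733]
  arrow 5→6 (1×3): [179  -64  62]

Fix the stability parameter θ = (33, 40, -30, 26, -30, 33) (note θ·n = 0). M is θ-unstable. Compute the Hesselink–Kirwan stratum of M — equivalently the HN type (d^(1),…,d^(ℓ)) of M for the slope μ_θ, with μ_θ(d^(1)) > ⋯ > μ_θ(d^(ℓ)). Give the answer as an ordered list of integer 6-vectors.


Interval decomposition of M: I[1,2], I[3,3]^2, I[3,4], I[3,6], I[4,5]^2.
HN type (ℓ=5): μ^(1)=40; μ^(2)=33; μ^(3)=26; μ^(4)=-2; μ^(5)=-30

((0, 1, 0, 0, 0, 0); (1, 0, 0, 0, 0, 1); (0, 0, 0, 1, 0, 0); (0, 0, 0, 3, 3, 0); (0, 0, 4, 0, 0, 0))


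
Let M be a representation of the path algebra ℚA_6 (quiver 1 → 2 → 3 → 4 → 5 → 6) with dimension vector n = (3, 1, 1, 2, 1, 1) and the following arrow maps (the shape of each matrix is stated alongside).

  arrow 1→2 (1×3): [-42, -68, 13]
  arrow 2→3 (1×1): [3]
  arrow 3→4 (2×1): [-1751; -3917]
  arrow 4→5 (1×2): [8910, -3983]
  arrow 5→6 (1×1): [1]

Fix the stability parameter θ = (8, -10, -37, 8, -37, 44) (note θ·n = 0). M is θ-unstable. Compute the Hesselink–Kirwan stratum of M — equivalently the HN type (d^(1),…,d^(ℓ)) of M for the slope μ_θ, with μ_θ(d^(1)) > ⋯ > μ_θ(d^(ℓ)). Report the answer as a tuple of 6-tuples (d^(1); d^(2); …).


Via rank(M_{q-1}∘⋯∘M_p): M ≅ I[1,1]^2, I[1,6], I[4,4].
μ_θ-semistable layers: μ^(1)=44; μ^(2)=8; μ^(3)=-68/5

((0, 0, 0, 0, 0, 1); (2, 0, 0, 1, 0, 0); (1, 1, 1, 1, 1, 0))


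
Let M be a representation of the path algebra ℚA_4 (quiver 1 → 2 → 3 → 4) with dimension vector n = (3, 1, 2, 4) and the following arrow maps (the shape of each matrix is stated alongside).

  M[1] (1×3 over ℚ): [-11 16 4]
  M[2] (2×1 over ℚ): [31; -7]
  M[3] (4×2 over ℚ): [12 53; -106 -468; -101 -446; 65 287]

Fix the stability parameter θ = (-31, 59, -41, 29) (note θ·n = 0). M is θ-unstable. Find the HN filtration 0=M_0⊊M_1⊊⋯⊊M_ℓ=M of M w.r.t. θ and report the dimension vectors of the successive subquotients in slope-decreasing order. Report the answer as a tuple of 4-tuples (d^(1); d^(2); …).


Barcode: M ≅ I[1,1]^2, I[1,4], I[3,4], I[4,4]^2. HN layers by μ_θ (4 steps, strictly decreasing):
  μ^(1)=29; μ^(2)=9; μ^(3)=-31; μ^(4)=-41

((0, 0, 0, 4); (0, 1, 1, 0); (3, 0, 0, 0); (0, 0, 1, 0))


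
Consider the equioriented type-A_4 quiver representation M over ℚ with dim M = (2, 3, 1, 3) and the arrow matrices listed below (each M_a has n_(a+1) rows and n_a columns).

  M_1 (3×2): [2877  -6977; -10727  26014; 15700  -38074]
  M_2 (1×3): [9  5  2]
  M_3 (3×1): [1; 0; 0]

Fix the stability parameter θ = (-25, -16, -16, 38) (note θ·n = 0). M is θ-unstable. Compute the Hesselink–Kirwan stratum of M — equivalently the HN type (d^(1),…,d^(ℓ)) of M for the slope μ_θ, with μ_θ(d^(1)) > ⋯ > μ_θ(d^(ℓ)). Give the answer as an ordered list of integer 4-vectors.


Barcode: M ≅ I[1,2], I[1,4], I[2,2], I[4,4]^2. HN layers by μ_θ (3 steps, strictly decreasing):
  μ^(1)=38; μ^(2)=-16; μ^(3)=-25

((0, 0, 0, 3); (0, 3, 1, 0); (2, 0, 0, 0))


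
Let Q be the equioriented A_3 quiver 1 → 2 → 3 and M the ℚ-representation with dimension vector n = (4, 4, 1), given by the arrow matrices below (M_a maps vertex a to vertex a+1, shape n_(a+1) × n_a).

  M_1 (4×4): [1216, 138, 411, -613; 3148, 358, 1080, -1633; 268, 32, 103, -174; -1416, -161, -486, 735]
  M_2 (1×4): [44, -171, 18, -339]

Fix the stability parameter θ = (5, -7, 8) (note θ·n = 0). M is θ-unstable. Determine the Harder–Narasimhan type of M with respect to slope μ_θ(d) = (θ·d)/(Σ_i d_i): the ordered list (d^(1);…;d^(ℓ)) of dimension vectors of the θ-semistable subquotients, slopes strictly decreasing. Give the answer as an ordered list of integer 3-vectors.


Barcode: M ≅ I[1,2]^3, I[1,3]. HN layers by μ_θ (2 steps, strictly decreasing):
  μ^(1)=8; μ^(2)=-1

((0, 0, 1); (4, 4, 0))


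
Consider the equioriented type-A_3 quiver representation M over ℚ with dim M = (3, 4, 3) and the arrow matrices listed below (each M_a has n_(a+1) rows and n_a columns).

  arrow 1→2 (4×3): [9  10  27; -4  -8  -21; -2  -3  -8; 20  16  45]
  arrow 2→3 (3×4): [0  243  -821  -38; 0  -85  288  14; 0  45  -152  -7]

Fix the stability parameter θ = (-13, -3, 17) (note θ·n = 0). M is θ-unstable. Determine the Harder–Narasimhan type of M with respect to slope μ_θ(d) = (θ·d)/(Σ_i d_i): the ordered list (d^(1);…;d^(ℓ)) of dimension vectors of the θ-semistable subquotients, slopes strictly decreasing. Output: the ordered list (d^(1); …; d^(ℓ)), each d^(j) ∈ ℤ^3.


Via rank(M_{q-1}∘⋯∘M_p): M ≅ I[1,2], I[1,3]^2, I[2,3].
μ_θ-semistable layers: μ^(1)=17; μ^(2)=-3; μ^(3)=-13

((0, 0, 3); (0, 4, 0); (3, 0, 0))


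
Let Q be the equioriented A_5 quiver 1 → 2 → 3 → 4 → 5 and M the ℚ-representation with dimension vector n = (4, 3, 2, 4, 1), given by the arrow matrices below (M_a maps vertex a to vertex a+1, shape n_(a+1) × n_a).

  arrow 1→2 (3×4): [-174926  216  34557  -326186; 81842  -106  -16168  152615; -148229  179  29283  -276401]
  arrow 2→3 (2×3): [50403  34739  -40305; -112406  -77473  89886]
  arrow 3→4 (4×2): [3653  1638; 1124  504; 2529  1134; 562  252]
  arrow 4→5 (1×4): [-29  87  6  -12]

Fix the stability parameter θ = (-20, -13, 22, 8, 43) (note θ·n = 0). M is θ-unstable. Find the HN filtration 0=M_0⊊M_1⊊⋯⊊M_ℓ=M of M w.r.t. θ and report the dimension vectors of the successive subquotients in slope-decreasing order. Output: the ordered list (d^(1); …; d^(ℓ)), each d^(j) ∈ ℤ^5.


Interval decomposition of M: I[1,1], I[1,2], I[1,3], I[1,5], I[4,4]^3.
HN type (ℓ=6): μ^(1)=43; μ^(2)=22; μ^(3)=15; μ^(4)=8; μ^(5)=-13; μ^(6)=-20

((0, 0, 0, 0, 1); (0, 0, 1, 0, 0); (0, 0, 1, 1, 0); (0, 0, 0, 3, 0); (0, 3, 0, 0, 0); (4, 0, 0, 0, 0))


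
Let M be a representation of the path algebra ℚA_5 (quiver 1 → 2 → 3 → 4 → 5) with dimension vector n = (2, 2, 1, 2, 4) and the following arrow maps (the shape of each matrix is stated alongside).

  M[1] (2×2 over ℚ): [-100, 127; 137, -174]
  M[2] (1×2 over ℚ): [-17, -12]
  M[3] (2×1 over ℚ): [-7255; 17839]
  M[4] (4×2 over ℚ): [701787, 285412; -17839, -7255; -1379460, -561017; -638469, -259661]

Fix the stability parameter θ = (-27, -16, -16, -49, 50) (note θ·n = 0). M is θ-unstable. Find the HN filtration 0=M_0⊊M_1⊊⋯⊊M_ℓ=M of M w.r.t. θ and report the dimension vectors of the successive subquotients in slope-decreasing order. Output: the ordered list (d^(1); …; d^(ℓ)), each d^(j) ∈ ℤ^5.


Interval decomposition of M: I[1,2], I[1,5], I[4,5], I[5,5]^2.
HN type (ℓ=4): μ^(1)=50; μ^(2)=-16; μ^(3)=-27; μ^(4)=-49

((0, 0, 0, 0, 4); (0, 1, 0, 0, 0); (2, 1, 1, 1, 0); (0, 0, 0, 1, 0))


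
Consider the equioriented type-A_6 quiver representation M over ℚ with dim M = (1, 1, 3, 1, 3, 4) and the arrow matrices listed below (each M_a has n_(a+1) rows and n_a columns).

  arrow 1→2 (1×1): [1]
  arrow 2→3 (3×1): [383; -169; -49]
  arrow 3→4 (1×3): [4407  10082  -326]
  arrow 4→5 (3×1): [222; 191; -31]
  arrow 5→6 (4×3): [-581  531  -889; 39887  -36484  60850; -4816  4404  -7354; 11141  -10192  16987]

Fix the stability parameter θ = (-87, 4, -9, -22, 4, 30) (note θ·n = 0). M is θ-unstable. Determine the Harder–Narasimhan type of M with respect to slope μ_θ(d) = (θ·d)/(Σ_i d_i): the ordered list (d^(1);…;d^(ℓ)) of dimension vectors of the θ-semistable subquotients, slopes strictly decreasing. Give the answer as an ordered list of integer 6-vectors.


Barcode: M ≅ I[1,6], I[3,3]^2, I[5,6]^2, I[6,6]. HN layers by μ_θ (4 steps, strictly decreasing):
  μ^(1)=30; μ^(2)=4; μ^(3)=-9; μ^(4)=-87

((0, 0, 0, 0, 0, 4); (0, 0, 0, 0, 3, 0); (0, 1, 3, 1, 0, 0); (1, 0, 0, 0, 0, 0))


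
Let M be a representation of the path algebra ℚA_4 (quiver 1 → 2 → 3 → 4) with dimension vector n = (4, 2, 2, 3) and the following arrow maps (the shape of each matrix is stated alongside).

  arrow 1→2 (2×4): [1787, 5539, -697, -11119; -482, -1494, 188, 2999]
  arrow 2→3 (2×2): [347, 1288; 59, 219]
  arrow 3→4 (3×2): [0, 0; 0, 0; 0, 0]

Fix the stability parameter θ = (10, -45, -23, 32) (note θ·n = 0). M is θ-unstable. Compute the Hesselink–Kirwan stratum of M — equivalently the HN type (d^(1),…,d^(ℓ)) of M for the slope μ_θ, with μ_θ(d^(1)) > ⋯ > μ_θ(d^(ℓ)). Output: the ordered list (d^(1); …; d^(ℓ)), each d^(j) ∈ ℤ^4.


Via rank(M_{q-1}∘⋯∘M_p): M ≅ I[1,1]^2, I[1,3]^2, I[4,4]^3.
μ_θ-semistable layers: μ^(1)=32; μ^(2)=10; μ^(3)=-58/3

((0, 0, 0, 3); (2, 0, 0, 0); (2, 2, 2, 0))


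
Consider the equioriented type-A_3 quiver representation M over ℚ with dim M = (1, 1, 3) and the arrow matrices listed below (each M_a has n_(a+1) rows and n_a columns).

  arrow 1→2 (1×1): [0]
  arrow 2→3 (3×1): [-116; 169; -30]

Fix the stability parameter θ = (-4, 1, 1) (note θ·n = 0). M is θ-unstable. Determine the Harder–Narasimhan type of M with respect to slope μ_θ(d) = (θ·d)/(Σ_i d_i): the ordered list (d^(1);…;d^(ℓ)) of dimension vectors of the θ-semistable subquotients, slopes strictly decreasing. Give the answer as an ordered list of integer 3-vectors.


Barcode: M ≅ I[1,1], I[2,3], I[3,3]^2. HN layers by μ_θ (2 steps, strictly decreasing):
  μ^(1)=1; μ^(2)=-4

((0, 1, 3); (1, 0, 0))


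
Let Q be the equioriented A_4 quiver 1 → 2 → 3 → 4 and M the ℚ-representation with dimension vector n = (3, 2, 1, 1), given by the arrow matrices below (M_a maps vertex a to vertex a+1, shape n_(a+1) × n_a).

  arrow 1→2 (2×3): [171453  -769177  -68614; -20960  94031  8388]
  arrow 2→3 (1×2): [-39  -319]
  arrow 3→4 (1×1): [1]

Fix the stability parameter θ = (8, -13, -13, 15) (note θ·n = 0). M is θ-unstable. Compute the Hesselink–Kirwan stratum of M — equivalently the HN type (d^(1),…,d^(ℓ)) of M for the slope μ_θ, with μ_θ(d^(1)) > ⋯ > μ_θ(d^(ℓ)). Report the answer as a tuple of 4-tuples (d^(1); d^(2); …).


Barcode: M ≅ I[1,1], I[1,2], I[1,4]. HN layers by μ_θ (4 steps, strictly decreasing):
  μ^(1)=15; μ^(2)=8; μ^(3)=-5/2; μ^(4)=-6

((0, 0, 0, 1); (1, 0, 0, 0); (1, 1, 0, 0); (1, 1, 1, 0))


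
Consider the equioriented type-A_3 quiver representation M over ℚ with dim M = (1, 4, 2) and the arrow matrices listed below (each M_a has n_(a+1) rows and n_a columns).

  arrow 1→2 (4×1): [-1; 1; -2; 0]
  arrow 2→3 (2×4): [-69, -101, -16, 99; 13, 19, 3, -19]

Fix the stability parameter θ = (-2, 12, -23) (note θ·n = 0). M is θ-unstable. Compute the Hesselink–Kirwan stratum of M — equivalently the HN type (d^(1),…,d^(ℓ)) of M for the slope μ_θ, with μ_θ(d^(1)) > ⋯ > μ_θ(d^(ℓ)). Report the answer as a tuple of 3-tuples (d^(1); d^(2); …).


Via rank(M_{q-1}∘⋯∘M_p): M ≅ I[1,2], I[2,2], I[2,3]^2.
μ_θ-semistable layers: μ^(1)=12; μ^(2)=-2; μ^(3)=-11/2

((0, 2, 0); (1, 0, 0); (0, 2, 2))


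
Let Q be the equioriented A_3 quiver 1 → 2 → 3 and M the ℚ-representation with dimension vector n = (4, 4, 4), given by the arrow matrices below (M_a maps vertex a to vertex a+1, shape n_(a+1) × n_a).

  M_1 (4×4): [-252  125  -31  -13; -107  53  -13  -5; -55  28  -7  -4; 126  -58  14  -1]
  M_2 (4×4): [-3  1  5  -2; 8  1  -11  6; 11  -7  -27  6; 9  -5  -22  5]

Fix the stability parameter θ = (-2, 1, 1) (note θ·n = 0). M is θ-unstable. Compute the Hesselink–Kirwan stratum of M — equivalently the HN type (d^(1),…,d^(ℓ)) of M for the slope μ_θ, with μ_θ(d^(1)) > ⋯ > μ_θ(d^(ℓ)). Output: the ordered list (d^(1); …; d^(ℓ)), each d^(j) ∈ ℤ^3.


Barcode: M ≅ I[1,2], I[1,3]^3, I[3,3]. HN layers by μ_θ (2 steps, strictly decreasing):
  μ^(1)=1; μ^(2)=-2

((0, 4, 4); (4, 0, 0))


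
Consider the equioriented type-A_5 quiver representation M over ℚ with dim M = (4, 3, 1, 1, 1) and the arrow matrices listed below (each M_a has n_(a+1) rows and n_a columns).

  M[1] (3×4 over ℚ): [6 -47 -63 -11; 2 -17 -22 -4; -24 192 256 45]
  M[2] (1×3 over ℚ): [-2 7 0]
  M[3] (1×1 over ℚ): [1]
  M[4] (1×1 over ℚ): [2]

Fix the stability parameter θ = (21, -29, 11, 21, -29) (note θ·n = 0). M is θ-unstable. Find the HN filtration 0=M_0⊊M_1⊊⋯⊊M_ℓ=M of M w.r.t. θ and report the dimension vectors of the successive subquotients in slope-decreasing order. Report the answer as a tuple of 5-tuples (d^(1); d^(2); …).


Interval decomposition of M: I[1,1], I[1,2]^2, I[1,5].
HN type (ℓ=3): μ^(1)=21; μ^(2)=1; μ^(3)=-4

((1, 0, 0, 0, 0); (0, 0, 1, 1, 1); (3, 3, 0, 0, 0))


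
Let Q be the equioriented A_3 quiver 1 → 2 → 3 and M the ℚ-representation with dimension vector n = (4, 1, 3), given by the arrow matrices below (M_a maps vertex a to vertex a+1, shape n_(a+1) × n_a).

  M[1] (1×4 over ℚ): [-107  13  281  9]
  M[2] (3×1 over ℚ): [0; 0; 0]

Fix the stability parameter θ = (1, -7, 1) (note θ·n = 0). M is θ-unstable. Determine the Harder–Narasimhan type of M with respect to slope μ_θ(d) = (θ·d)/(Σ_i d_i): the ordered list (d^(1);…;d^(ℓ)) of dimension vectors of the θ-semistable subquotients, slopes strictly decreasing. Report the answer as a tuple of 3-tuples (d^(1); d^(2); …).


Interval decomposition of M: I[1,1]^3, I[1,2], I[3,3]^3.
HN type (ℓ=2): μ^(1)=1; μ^(2)=-3

((3, 0, 3); (1, 1, 0))


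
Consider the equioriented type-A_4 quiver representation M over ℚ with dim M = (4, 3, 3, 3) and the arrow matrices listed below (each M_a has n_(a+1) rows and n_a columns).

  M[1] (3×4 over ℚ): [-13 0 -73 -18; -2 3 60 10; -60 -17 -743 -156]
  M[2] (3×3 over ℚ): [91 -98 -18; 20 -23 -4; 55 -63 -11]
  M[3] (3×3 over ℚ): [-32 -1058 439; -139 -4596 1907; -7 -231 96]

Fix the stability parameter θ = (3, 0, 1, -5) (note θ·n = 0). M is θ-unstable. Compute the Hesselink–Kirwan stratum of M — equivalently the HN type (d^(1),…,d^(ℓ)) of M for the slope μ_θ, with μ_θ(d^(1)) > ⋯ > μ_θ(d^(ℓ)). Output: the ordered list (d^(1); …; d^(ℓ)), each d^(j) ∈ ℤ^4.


Via rank(M_{q-1}∘⋯∘M_p): M ≅ I[1,1], I[1,4]^3.
μ_θ-semistable layers: μ^(1)=3; μ^(2)=-1/4

((1, 0, 0, 0); (3, 3, 3, 3))


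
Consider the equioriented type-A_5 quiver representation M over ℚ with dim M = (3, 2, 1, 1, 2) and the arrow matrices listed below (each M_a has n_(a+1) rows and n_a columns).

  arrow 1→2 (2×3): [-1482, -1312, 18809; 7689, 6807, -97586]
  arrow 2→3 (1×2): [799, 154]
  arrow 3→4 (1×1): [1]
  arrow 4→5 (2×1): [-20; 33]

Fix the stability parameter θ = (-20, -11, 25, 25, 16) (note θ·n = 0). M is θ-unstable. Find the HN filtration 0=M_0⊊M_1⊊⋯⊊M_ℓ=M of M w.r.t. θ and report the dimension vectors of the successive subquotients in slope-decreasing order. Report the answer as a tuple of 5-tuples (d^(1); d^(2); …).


Via rank(M_{q-1}∘⋯∘M_p): M ≅ I[1,1], I[1,2], I[1,5], I[5,5].
μ_θ-semistable layers: μ^(1)=22; μ^(2)=16; μ^(3)=-11; μ^(4)=-20

((0, 0, 1, 1, 1); (0, 0, 0, 0, 1); (0, 2, 0, 0, 0); (3, 0, 0, 0, 0))


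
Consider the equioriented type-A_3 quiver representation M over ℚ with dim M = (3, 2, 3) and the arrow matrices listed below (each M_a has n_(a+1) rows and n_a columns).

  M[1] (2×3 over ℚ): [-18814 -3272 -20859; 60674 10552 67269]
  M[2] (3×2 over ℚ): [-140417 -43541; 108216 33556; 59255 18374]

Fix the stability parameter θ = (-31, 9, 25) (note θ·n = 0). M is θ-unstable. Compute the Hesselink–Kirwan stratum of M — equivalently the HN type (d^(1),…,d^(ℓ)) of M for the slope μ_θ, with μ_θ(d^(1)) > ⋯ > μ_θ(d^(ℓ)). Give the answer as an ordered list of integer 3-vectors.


Via rank(M_{q-1}∘⋯∘M_p): M ≅ I[1,1]^2, I[1,3], I[2,3], I[3,3].
μ_θ-semistable layers: μ^(1)=25; μ^(2)=9; μ^(3)=-31

((0, 0, 3); (0, 2, 0); (3, 0, 0))


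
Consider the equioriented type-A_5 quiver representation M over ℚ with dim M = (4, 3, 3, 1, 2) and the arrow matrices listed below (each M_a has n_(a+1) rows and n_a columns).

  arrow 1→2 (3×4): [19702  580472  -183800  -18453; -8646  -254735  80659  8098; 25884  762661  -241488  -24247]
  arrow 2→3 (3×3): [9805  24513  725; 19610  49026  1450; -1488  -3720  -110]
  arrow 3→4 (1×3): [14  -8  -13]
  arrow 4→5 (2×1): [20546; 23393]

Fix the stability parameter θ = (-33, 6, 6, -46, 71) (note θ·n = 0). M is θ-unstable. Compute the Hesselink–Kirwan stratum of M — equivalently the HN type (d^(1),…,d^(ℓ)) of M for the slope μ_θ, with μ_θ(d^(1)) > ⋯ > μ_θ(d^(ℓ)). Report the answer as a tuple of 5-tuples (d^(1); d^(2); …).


Barcode: M ≅ I[1,1], I[1,2], I[1,3], I[1,5], I[3,3], I[5,5]. HN layers by μ_θ (4 steps, strictly decreasing):
  μ^(1)=71; μ^(2)=6; μ^(3)=-34/3; μ^(4)=-33

((0, 0, 0, 0, 2); (0, 2, 2, 0, 0); (0, 1, 1, 1, 0); (4, 0, 0, 0, 0))


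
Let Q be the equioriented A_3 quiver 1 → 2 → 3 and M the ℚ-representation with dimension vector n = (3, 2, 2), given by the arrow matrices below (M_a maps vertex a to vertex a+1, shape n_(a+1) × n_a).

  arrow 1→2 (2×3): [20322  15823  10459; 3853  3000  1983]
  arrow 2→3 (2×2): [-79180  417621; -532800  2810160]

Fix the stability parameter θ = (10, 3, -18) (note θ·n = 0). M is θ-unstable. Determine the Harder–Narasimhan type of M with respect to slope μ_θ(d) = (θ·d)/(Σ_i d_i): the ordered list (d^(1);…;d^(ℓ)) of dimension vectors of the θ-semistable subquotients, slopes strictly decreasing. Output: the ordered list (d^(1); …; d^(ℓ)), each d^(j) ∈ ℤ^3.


Interval decomposition of M: I[1,1], I[1,2], I[1,3], I[3,3].
HN type (ℓ=4): μ^(1)=10; μ^(2)=13/2; μ^(3)=-5/3; μ^(4)=-18

((1, 0, 0); (1, 1, 0); (1, 1, 1); (0, 0, 1))


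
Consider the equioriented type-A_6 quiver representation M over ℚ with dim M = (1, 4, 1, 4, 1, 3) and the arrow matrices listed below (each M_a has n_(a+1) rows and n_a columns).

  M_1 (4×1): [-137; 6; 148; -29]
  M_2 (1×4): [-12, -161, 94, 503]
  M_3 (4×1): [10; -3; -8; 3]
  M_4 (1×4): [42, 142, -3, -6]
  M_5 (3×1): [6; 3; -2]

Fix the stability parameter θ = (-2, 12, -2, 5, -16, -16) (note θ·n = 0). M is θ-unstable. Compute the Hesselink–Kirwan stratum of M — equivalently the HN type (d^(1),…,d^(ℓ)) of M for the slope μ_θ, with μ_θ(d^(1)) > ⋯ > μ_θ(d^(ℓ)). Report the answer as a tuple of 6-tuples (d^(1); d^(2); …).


Interval decomposition of M: I[1,4], I[2,2]^3, I[4,4]^2, I[4,6], I[6,6]^2.
HN type (ℓ=5): μ^(1)=12; μ^(2)=5; μ^(3)=-2; μ^(4)=-9; μ^(5)=-16

((0, 3, 0, 0, 0, 0); (0, 1, 1, 3, 0, 0); (1, 0, 0, 0, 0, 0); (0, 0, 0, 1, 1, 1); (0, 0, 0, 0, 0, 2))


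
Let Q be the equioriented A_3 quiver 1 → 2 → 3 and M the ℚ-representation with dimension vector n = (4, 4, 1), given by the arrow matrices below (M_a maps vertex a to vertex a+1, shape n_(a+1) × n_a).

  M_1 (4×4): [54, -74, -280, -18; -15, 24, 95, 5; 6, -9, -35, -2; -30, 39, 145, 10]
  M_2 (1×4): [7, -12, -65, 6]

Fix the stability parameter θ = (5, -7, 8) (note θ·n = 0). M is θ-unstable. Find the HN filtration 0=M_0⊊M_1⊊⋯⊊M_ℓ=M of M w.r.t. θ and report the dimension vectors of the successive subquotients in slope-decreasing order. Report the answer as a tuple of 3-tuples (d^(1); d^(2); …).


Via rank(M_{q-1}∘⋯∘M_p): M ≅ I[1,1]^2, I[1,2], I[1,3], I[2,2]^2.
μ_θ-semistable layers: μ^(1)=8; μ^(2)=5; μ^(3)=-1; μ^(4)=-7

((0, 0, 1); (2, 0, 0); (2, 2, 0); (0, 2, 0))


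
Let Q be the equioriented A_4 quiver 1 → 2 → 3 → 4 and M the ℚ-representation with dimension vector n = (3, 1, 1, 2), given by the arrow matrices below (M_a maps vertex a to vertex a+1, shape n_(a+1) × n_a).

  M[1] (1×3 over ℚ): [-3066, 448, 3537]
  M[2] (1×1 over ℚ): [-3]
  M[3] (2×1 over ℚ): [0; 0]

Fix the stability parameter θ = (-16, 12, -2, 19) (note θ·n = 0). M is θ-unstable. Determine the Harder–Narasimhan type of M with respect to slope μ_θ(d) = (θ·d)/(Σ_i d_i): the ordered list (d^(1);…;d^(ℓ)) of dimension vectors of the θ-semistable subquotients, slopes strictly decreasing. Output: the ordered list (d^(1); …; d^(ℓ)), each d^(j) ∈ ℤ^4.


Via rank(M_{q-1}∘⋯∘M_p): M ≅ I[1,1]^2, I[1,3], I[4,4]^2.
μ_θ-semistable layers: μ^(1)=19; μ^(2)=5; μ^(3)=-16

((0, 0, 0, 2); (0, 1, 1, 0); (3, 0, 0, 0))


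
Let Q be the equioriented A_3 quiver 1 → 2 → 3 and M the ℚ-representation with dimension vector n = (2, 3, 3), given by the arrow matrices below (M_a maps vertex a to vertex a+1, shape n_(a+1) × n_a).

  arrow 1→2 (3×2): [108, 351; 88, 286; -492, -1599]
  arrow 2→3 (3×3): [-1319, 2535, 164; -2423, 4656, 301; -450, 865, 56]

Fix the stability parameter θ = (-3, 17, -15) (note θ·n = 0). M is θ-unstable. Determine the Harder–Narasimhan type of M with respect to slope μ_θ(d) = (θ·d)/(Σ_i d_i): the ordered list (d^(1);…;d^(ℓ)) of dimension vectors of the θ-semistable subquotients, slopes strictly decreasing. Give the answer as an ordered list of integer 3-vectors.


Barcode: M ≅ I[1,1], I[1,3], I[2,3]^2. HN layers by μ_θ (2 steps, strictly decreasing):
  μ^(1)=1; μ^(2)=-3

((0, 3, 3); (2, 0, 0))


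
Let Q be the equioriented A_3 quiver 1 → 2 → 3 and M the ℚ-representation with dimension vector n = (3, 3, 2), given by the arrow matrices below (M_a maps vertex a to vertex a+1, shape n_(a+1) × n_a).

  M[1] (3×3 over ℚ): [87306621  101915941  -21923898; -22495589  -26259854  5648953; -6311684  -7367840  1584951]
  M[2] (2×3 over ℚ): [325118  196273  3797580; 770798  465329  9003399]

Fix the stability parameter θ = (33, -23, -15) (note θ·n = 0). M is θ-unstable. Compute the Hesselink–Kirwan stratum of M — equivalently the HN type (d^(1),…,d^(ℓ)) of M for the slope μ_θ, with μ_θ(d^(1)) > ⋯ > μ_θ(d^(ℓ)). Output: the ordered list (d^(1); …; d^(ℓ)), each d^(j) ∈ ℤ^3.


Via rank(M_{q-1}∘⋯∘M_p): M ≅ I[1,2], I[1,3]^2.
μ_θ-semistable layers: μ^(1)=5; μ^(2)=-5/3

((1, 1, 0); (2, 2, 2))


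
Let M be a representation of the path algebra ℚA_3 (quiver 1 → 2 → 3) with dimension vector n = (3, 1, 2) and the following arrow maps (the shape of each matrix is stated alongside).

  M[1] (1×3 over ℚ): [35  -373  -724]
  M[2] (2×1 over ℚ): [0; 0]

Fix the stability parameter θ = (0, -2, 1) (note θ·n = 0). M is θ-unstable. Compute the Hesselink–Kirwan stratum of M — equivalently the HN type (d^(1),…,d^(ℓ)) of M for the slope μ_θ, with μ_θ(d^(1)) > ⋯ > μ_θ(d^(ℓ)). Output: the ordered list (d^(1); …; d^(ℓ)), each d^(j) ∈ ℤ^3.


Via rank(M_{q-1}∘⋯∘M_p): M ≅ I[1,1]^2, I[1,2], I[3,3]^2.
μ_θ-semistable layers: μ^(1)=1; μ^(2)=0; μ^(3)=-1

((0, 0, 2); (2, 0, 0); (1, 1, 0))


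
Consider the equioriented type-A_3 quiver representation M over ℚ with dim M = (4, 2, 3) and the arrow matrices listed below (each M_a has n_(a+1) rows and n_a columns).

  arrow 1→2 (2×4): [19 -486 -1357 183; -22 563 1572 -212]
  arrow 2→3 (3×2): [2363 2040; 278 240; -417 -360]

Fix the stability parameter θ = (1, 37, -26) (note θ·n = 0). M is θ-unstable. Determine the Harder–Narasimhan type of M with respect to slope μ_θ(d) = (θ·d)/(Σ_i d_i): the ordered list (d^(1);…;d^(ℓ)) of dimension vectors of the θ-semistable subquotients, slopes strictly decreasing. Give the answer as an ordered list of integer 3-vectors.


Interval decomposition of M: I[1,1]^2, I[1,2], I[1,3], I[3,3]^2.
HN type (ℓ=4): μ^(1)=37; μ^(2)=11/2; μ^(3)=1; μ^(4)=-26

((0, 1, 0); (0, 1, 1); (4, 0, 0); (0, 0, 2))


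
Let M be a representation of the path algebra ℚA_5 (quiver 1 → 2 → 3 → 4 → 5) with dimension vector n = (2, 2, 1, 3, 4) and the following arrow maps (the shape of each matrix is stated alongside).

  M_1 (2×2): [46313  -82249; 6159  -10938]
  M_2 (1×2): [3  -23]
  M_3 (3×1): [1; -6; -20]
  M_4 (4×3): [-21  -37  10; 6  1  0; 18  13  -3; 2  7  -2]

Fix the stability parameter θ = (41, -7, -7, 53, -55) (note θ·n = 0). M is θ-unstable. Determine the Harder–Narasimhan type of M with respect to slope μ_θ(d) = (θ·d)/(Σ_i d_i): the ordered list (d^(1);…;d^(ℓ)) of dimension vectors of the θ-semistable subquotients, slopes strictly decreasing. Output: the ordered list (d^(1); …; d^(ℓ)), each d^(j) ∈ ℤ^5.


Barcode: M ≅ I[1,2], I[1,5], I[4,5]^2, I[5,5]. HN layers by μ_θ (4 steps, strictly decreasing):
  μ^(1)=17; μ^(2)=5; μ^(3)=-1; μ^(4)=-55

((1, 1, 0, 0, 0); (1, 1, 1, 1, 1); (0, 0, 0, 2, 2); (0, 0, 0, 0, 1))


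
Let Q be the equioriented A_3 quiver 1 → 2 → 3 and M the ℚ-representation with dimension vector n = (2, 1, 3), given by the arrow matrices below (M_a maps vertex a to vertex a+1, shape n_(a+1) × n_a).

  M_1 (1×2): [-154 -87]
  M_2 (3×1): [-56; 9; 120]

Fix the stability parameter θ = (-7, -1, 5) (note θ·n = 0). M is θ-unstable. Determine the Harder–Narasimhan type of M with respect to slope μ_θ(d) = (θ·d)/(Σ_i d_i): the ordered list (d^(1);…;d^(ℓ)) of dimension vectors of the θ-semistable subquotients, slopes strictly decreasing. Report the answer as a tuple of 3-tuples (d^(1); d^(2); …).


Via rank(M_{q-1}∘⋯∘M_p): M ≅ I[1,1], I[1,3], I[3,3]^2.
μ_θ-semistable layers: μ^(1)=5; μ^(2)=-1; μ^(3)=-7

((0, 0, 3); (0, 1, 0); (2, 0, 0))


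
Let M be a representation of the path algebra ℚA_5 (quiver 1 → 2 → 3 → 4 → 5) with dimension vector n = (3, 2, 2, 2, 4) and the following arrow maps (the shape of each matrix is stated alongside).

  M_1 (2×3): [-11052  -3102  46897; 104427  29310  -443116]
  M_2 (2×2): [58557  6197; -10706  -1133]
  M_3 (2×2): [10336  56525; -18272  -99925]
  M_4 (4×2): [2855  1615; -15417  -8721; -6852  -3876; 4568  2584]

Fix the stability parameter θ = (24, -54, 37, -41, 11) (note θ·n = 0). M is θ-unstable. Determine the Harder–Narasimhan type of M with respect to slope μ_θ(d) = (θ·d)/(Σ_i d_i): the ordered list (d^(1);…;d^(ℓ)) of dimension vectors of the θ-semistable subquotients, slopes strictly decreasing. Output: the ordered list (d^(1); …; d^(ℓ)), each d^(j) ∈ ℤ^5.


Barcode: M ≅ I[1,1], I[1,3], I[1,4], I[4,5], I[5,5]^3. HN layers by μ_θ (6 steps, strictly decreasing):
  μ^(1)=37; μ^(2)=24; μ^(3)=11; μ^(4)=-2; μ^(5)=-15; μ^(6)=-41

((0, 0, 1, 0, 0); (1, 0, 0, 0, 0); (0, 0, 0, 0, 4); (0, 0, 1, 1, 0); (2, 2, 0, 0, 0); (0, 0, 0, 1, 0))


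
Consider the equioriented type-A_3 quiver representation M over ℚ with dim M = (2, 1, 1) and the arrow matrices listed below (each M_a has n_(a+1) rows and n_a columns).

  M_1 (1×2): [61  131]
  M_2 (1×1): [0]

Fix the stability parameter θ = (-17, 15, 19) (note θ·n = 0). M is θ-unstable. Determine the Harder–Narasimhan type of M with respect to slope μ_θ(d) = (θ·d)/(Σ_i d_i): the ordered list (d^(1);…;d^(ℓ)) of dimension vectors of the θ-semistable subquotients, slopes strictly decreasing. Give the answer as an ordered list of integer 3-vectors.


Barcode: M ≅ I[1,1], I[1,2], I[3,3]. HN layers by μ_θ (3 steps, strictly decreasing):
  μ^(1)=19; μ^(2)=15; μ^(3)=-17

((0, 0, 1); (0, 1, 0); (2, 0, 0))


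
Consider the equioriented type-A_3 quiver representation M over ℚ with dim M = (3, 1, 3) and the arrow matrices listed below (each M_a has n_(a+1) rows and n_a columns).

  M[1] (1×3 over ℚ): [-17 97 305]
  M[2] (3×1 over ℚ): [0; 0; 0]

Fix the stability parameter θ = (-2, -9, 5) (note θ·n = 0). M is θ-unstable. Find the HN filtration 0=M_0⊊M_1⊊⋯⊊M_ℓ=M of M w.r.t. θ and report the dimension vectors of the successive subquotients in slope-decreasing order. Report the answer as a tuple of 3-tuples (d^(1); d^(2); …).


Via rank(M_{q-1}∘⋯∘M_p): M ≅ I[1,1]^2, I[1,2], I[3,3]^3.
μ_θ-semistable layers: μ^(1)=5; μ^(2)=-2; μ^(3)=-11/2

((0, 0, 3); (2, 0, 0); (1, 1, 0))


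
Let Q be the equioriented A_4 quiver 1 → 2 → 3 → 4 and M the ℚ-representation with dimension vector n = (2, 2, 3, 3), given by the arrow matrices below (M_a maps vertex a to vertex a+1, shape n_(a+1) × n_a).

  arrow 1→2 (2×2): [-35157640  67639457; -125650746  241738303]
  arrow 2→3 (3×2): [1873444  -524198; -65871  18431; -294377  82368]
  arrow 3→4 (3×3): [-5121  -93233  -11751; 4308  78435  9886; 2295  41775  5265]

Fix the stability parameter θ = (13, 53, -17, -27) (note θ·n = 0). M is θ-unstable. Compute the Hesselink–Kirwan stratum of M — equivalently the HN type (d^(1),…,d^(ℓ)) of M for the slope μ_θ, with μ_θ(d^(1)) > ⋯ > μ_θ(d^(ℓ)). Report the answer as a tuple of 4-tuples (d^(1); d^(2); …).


Interval decomposition of M: I[1,4]^2, I[3,3], I[4,4].
HN type (ℓ=3): μ^(1)=11/2; μ^(2)=-17; μ^(3)=-27

((2, 2, 2, 2); (0, 0, 1, 0); (0, 0, 0, 1))


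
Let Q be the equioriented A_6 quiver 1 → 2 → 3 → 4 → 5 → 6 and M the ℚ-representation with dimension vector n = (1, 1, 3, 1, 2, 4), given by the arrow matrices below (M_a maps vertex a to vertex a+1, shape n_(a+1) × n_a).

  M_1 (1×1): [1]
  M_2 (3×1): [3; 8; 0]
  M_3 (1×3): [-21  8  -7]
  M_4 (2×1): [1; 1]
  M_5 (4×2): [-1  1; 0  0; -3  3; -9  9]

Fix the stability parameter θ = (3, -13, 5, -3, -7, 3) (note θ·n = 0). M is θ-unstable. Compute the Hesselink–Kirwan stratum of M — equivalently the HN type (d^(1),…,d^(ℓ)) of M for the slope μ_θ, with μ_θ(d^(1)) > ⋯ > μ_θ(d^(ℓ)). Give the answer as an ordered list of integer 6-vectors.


Interval decomposition of M: I[1,5], I[3,3]^2, I[5,6], I[6,6]^3.
HN type (ℓ=5): μ^(1)=5; μ^(2)=3; μ^(3)=-5/3; μ^(4)=-5; μ^(5)=-7

((0, 0, 2, 0, 0, 0); (0, 0, 0, 0, 0, 4); (0, 0, 1, 1, 1, 0); (1, 1, 0, 0, 0, 0); (0, 0, 0, 0, 1, 0))


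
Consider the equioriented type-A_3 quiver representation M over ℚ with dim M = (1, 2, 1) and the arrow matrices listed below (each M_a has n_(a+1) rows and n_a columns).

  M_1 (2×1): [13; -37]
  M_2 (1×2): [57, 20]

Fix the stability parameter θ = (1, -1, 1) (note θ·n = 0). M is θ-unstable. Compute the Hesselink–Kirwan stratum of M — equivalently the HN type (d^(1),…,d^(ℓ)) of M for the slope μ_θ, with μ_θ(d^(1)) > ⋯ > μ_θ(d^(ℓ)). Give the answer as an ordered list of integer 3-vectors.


Via rank(M_{q-1}∘⋯∘M_p): M ≅ I[1,3], I[2,2].
μ_θ-semistable layers: μ^(1)=1; μ^(2)=0; μ^(3)=-1

((0, 0, 1); (1, 1, 0); (0, 1, 0))


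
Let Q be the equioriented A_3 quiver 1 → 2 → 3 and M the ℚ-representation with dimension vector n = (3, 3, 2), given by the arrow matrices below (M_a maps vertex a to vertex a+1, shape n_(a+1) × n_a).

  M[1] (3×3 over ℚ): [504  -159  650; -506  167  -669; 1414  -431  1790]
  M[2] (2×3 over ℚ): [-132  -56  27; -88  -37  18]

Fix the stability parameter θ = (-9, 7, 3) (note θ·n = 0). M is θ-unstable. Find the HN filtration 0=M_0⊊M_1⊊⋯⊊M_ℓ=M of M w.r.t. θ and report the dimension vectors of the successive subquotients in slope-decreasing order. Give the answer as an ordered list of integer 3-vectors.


Via rank(M_{q-1}∘⋯∘M_p): M ≅ I[1,2], I[1,3]^2.
μ_θ-semistable layers: μ^(1)=7; μ^(2)=5; μ^(3)=-9

((0, 1, 0); (0, 2, 2); (3, 0, 0))


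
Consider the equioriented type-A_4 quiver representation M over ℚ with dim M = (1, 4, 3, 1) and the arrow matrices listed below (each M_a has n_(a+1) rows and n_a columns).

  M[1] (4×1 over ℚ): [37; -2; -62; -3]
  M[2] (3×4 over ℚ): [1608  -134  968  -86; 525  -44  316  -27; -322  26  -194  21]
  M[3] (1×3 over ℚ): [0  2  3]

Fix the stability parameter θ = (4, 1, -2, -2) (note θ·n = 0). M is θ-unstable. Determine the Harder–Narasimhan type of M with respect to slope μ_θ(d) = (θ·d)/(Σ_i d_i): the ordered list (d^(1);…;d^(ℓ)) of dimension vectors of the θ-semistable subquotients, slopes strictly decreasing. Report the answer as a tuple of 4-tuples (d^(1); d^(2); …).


Interval decomposition of M: I[1,4], I[2,2], I[2,3]^2.
HN type (ℓ=3): μ^(1)=1; μ^(2)=1/4; μ^(3)=-1/2

((0, 1, 0, 0); (1, 1, 1, 1); (0, 2, 2, 0))


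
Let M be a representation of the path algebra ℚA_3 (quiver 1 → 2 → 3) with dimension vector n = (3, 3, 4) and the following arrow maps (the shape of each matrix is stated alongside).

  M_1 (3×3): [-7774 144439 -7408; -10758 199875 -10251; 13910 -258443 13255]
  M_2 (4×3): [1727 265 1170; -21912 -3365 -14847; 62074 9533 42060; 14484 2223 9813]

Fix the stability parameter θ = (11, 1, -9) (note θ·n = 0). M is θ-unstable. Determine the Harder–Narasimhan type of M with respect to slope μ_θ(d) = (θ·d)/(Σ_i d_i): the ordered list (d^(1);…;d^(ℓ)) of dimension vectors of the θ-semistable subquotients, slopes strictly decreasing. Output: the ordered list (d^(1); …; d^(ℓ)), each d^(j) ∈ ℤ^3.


Barcode: M ≅ I[1,1], I[1,3]^2, I[2,3], I[3,3]. HN layers by μ_θ (4 steps, strictly decreasing):
  μ^(1)=11; μ^(2)=1; μ^(3)=-4; μ^(4)=-9

((1, 0, 0); (2, 2, 2); (0, 1, 1); (0, 0, 1))
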